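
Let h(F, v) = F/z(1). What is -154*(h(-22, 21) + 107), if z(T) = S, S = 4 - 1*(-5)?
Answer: -144914/9 ≈ -16102.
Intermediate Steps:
S = 9 (S = 4 + 5 = 9)
z(T) = 9
h(F, v) = F/9
-154*(h(-22, 21) + 107) = -154*((⅑)*(-22) + 107) = -154*(-22/9 + 107) = -154*941/9 = -144914/9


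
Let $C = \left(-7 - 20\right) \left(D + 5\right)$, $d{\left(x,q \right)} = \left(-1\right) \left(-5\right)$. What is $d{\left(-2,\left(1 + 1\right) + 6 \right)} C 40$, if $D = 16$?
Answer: $-113400$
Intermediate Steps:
$d{\left(x,q \right)} = 5$
$C = -567$ ($C = \left(-7 - 20\right) \left(16 + 5\right) = \left(-27\right) 21 = -567$)
$d{\left(-2,\left(1 + 1\right) + 6 \right)} C 40 = 5 \left(-567\right) 40 = \left(-2835\right) 40 = -113400$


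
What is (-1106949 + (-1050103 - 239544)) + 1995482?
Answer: -401114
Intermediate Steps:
(-1106949 + (-1050103 - 239544)) + 1995482 = (-1106949 - 1289647) + 1995482 = -2396596 + 1995482 = -401114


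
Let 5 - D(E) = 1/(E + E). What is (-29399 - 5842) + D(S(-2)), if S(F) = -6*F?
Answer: -845665/24 ≈ -35236.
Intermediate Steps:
D(E) = 5 - 1/(2*E) (D(E) = 5 - 1/(E + E) = 5 - 1/(2*E))
(-29399 - 5842) + D(S(-2)) = (-29399 - 5842) + (5 - 1/(2*((-6*(-2))))) = -35241 + (5 - 1/2/12) = -35241 + (5 - 1/2*1/12) = -35241 + (5 - 1/24) = -35241 + 119/24 = -845665/24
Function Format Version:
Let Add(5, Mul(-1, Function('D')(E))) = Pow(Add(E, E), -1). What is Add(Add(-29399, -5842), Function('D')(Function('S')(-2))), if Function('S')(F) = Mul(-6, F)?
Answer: Rational(-845665, 24) ≈ -35236.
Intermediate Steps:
Function('D')(E) = Add(5, Mul(Rational(-1, 2), Pow(E, -1))) (Function('D')(E) = Add(5, Mul(-1, Pow(Add(E, E), -1))) = Add(5, Mul(-1, Pow(Mul(2, E), -1))) = Add(5, Mul(-1, Mul(Rational(1, 2), Pow(E, -1)))) = Add(5, Mul(Rational(-1, 2), Pow(E, -1))))
Add(Add(-29399, -5842), Function('D')(Function('S')(-2))) = Add(Add(-29399, -5842), Add(5, Mul(Rational(-1, 2), Pow(Mul(-6, -2), -1)))) = Add(-35241, Add(5, Mul(Rational(-1, 2), Pow(12, -1)))) = Add(-35241, Add(5, Mul(Rational(-1, 2), Rational(1, 12)))) = Add(-35241, Add(5, Rational(-1, 24))) = Add(-35241, Rational(119, 24)) = Rational(-845665, 24)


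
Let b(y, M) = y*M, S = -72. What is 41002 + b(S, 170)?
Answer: 28762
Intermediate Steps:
b(y, M) = M*y
41002 + b(S, 170) = 41002 + 170*(-72) = 41002 - 12240 = 28762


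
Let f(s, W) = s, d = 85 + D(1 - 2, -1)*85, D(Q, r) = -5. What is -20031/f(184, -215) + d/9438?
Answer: -94557569/868296 ≈ -108.90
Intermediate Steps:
d = -340 (d = 85 - 5*85 = 85 - 425 = -340)
-20031/f(184, -215) + d/9438 = -20031/184 - 340/9438 = -20031*1/184 - 340*1/9438 = -20031/184 - 170/4719 = -94557569/868296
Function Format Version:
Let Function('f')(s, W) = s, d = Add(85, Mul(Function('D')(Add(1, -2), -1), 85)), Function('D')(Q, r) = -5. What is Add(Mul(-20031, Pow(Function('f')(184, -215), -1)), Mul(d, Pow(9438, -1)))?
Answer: Rational(-94557569, 868296) ≈ -108.90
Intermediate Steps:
d = -340 (d = Add(85, Mul(-5, 85)) = Add(85, -425) = -340)
Add(Mul(-20031, Pow(Function('f')(184, -215), -1)), Mul(d, Pow(9438, -1))) = Add(Mul(-20031, Pow(184, -1)), Mul(-340, Pow(9438, -1))) = Add(Mul(-20031, Rational(1, 184)), Mul(-340, Rational(1, 9438))) = Add(Rational(-20031, 184), Rational(-170, 4719)) = Rational(-94557569, 868296)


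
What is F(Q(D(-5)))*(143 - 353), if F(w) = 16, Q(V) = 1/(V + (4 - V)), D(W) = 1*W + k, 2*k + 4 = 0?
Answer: -3360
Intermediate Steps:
k = -2 (k = -2 + (1/2)*0 = -2 + 0 = -2)
D(W) = -2 + W (D(W) = 1*W - 2 = W - 2 = -2 + W)
Q(V) = 1/4
F(Q(D(-5)))*(143 - 353) = 16*(143 - 353) = 16*(-210) = -3360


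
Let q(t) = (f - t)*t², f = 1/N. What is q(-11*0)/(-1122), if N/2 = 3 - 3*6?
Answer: 0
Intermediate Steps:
N = -30 (N = 2*(3 - 3*6) = 2*(3 - 18) = 2*(-15) = -30)
f = -1/30 (f = 1/(-30) = -1/30 ≈ -0.033333)
q(t) = t²*(-1/30 - t) (q(t) = (-1/30 - t)*t² = t²*(-1/30 - t))
q(-11*0)/(-1122) = -(-11*0)²*(1/30 - 11*0)/(-1122) = -1*0²*(1/30 + 0)*(-1/1122) = -1*0*1/30*(-1/1122) = 0*(-1/1122) = 0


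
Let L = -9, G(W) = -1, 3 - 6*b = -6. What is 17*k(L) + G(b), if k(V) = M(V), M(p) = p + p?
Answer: -307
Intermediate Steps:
b = 3/2 (b = 1/2 - 1/6*(-6) = 1/2 + 1 = 3/2 ≈ 1.5000)
M(p) = 2*p
k(V) = 2*V
17*k(L) + G(b) = 17*(2*(-9)) - 1 = 17*(-18) - 1 = -306 - 1 = -307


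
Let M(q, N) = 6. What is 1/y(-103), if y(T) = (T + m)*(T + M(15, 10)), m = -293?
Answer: 1/38412 ≈ 2.6034e-5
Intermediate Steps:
y(T) = (-293 + T)*(6 + T) (y(T) = (T - 293)*(T + 6) = (-293 + T)*(6 + T))
1/y(-103) = 1/(-1758 + (-103)² - 287*(-103)) = 1/(-1758 + 10609 + 29561) = 1/38412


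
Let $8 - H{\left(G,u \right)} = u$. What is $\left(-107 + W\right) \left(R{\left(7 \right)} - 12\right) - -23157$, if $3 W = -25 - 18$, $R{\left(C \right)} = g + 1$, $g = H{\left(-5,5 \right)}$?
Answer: $\frac{72383}{3} \approx 24128.0$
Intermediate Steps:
$H{\left(G,u \right)} = 8 - u$
$g = 3$ ($g = 8 - 5 = 3$)
$R{\left(C \right)} = 4$ ($R{\left(C \right)} = 3 + 1 = 4$)
$W = - \frac{43}{3}$ ($W = \frac{-25 - 18}{3} = \frac{1}{3} \left(-43\right) = - \frac{43}{3} \approx -14.333$)
$\left(-107 + W\right) \left(R{\left(7 \right)} - 12\right) - -23157 = \left(-107 - \frac{43}{3}\right) \left(4 - 12\right) - -23157 = \left(- \frac{364}{3}\right) \left(-8\right) + 23157 = \frac{2912}{3} + 23157 = \frac{72383}{3}$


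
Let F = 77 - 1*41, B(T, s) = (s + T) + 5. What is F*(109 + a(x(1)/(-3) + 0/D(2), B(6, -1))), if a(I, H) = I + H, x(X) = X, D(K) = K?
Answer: 4272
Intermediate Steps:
B(T, s) = 5 + T + s (B(T, s) = (T + s) + 5 = 5 + T + s)
F = 36 (F = 77 - 41 = 36)
a(I, H) = H + I
F*(109 + a(x(1)/(-3) + 0/D(2), B(6, -1))) = 36*(109 + ((5 + 6 - 1) + (1/(-3) + 0/2))) = 36*(109 + (10 + (1*(-⅓) + 0*(½)))) = 36*(109 + (10 + (-⅓ + 0))) = 36*(109 + (10 - ⅓)) = 36*(109 + 29/3) = 36*(356/3) = 4272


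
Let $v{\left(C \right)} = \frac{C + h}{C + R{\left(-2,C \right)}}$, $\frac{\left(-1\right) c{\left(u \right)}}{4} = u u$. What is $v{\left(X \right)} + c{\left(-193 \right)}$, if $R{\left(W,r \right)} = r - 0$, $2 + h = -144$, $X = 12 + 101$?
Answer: $- \frac{33673129}{226} \approx -1.49 \cdot 10^{5}$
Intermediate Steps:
$c{\left(u \right)} = - 4 u^{2}$ ($c{\left(u \right)} = - 4 u u = - 4 u^{2}$)
$X = 113$
$h = -146$ ($h = -2 - 144 = -146$)
$R{\left(W,r \right)} = r$ ($R{\left(W,r \right)} = r + 0 = r$)
$v{\left(C \right)} = \frac{-146 + C}{2 C}$ ($v{\left(C \right)} = \frac{C - 146}{C + C} = \frac{-146 + C}{2 C}$)
$v{\left(X \right)} + c{\left(-193 \right)} = \frac{-146 + 113}{2 \cdot 113} - 4 \left(-193\right)^{2} = \frac{1}{2} \cdot \frac{1}{113} \left(-33\right) - 148996 = - \frac{33}{226} - 148996 = - \frac{33673129}{226}$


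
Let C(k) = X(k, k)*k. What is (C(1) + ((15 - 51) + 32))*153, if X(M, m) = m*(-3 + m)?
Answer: -918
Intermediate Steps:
C(k) = k²*(-3 + k) (C(k) = (k*(-3 + k))*k = k²*(-3 + k))
(C(1) + ((15 - 51) + 32))*153 = (1²*(-3 + 1) + ((15 - 51) + 32))*153 = (1*(-2) + (-36 + 32))*153 = (-2 - 4)*153 = -6*153 = -918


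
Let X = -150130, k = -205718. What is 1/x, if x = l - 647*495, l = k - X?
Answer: -1/375853 ≈ -2.6606e-6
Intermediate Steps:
l = -55588 (l = -205718 - 1*(-150130) = -205718 + 150130 = -55588)
x = -375853 (x = -55588 - 647*495 = -55588 - 320265 = -375853)
1/x = 1/(-375853) = -1/375853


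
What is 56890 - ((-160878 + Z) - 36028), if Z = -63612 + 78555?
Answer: 238853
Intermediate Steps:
Z = 14943
56890 - ((-160878 + Z) - 36028) = 56890 - ((-160878 + 14943) - 36028) = 56890 - (-145935 - 36028) = 56890 - 1*(-181963) = 56890 + 181963 = 238853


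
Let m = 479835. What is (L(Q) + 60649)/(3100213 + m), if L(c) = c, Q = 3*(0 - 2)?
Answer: 60643/3580048 ≈ 0.016939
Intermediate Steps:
Q = -6 (Q = 3*(-2) = -6)
(L(Q) + 60649)/(3100213 + m) = (-6 + 60649)/(3100213 + 479835) = 60643/3580048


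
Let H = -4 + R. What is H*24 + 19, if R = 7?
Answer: 91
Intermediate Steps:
H = 3 (H = -4 + 7 = 3)
H*24 + 19 = 3*24 + 19 = 72 + 19 = 91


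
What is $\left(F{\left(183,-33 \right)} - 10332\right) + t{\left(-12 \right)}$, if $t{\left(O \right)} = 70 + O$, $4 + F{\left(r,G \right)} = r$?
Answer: $-10095$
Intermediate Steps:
$F{\left(r,G \right)} = -4 + r$
$\left(F{\left(183,-33 \right)} - 10332\right) + t{\left(-12 \right)} = \left(\left(-4 + 183\right) - 10332\right) + \left(70 - 12\right) = \left(179 - 10332\right) + 58 = -10153 + 58 = -10095$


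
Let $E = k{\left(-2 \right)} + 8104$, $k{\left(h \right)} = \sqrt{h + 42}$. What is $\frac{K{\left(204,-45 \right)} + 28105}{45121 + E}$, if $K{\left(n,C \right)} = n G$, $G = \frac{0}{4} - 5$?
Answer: $\frac{288319825}{566580117} - \frac{10834 \sqrt{10}}{566580117} \approx 0.50882$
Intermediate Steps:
$k{\left(h \right)} = \sqrt{42 + h}$
$G = -5$ ($G = 0 \cdot \frac{1}{4} - 5 = 0 - 5 = -5$)
$K{\left(n,C \right)} = - 5 n$ ($K{\left(n,C \right)} = n \left(-5\right) = - 5 n$)
$E = 8104 + 2 \sqrt{10}$ ($E = \sqrt{42 - 2} + 8104 = \sqrt{40} + 8104 = 2 \sqrt{10} + 8104 = 8104 + 2 \sqrt{10} \approx 8110.3$)
$\frac{K{\left(204,-45 \right)} + 28105}{45121 + E} = \frac{\left(-5\right) 204 + 28105}{45121 + \left(8104 + 2 \sqrt{10}\right)} = \frac{-1020 + 28105}{53225 + 2 \sqrt{10}} = \frac{27085}{53225 + 2 \sqrt{10}}$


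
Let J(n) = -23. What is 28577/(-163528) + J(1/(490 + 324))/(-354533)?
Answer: -10127728397/57976072424 ≈ -0.17469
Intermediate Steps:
28577/(-163528) + J(1/(490 + 324))/(-354533) = 28577/(-163528) - 23/(-354533) = 28577*(-1/163528) - 23*(-1/354533) = -28577/163528 + 23/354533 = -10127728397/57976072424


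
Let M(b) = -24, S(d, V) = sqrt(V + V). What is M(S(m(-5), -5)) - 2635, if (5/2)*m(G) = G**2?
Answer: -2659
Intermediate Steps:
m(G) = 2*G**2/5
S(d, V) = sqrt(2)*sqrt(V) (S(d, V) = sqrt(2*V) = sqrt(2)*sqrt(V))
M(S(m(-5), -5)) - 2635 = -24 - 2635 = -2659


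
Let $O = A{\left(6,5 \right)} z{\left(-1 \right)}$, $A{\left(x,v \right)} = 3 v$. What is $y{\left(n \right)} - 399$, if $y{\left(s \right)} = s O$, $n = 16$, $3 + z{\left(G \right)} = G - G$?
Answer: $-1119$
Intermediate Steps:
$z{\left(G \right)} = -3$ ($z{\left(G \right)} = -3 + \left(G - G\right) = -3 + 0 = -3$)
$O = -45$ ($O = 3 \cdot 5 \left(-3\right) = 15 \left(-3\right) = -45$)
$y{\left(s \right)} = - 45 s$ ($y{\left(s \right)} = s \left(-45\right) = - 45 s$)
$y{\left(n \right)} - 399 = \left(-45\right) 16 - 399 = -720 - 399 = -1119$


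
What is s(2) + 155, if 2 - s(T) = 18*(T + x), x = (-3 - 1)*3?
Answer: 337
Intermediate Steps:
x = -12 (x = -4*3 = -12)
s(T) = 218 - 18*T (s(T) = 2 - 18*(T - 12) = 2 - 18*(-12 + T) = 2 - (-216 + 18*T) = 2 + (216 - 18*T) = 218 - 18*T)
s(2) + 155 = (218 - 18*2) + 155 = (218 - 36) + 155 = 182 + 155 = 337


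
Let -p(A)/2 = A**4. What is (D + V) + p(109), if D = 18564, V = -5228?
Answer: -282302986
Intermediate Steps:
p(A) = -2*A**4
(D + V) + p(109) = (18564 - 5228) - 2*109**4 = 13336 - 2*141158161 = 13336 - 282316322 = -282302986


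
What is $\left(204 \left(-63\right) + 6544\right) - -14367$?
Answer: $8059$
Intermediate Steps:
$\left(204 \left(-63\right) + 6544\right) - -14367 = \left(-12852 + 6544\right) + 14367 = -6308 + 14367 = 8059$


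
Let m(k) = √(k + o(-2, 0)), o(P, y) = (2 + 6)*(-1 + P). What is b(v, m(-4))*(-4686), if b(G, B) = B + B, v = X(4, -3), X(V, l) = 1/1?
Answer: -18744*I*√7 ≈ -49592.0*I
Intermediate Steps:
X(V, l) = 1
v = 1
o(P, y) = -8 + 8*P (o(P, y) = 8*(-1 + P) = -8 + 8*P)
m(k) = √(-24 + k) (m(k) = √(k + (-8 + 8*(-2))) = √(k + (-8 - 16)) = √(k - 24) = √(-24 + k))
b(G, B) = 2*B
b(v, m(-4))*(-4686) = (2*√(-24 - 4))*(-4686) = (2*√(-28))*(-4686) = (2*(2*I*√7))*(-4686) = (4*I*√7)*(-4686) = -18744*I*√7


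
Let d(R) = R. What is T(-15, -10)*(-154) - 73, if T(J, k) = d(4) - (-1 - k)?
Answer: 697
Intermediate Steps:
T(J, k) = 5 + k (T(J, k) = 4 - (-1 - k) = 4 + (1 + k) = 5 + k)
T(-15, -10)*(-154) - 73 = (5 - 10)*(-154) - 73 = -5*(-154) - 73 = 770 - 73 = 697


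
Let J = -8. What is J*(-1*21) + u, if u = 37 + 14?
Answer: 219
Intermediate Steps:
u = 51
J*(-1*21) + u = -(-8)*21 + 51 = -8*(-21) + 51 = 168 + 51 = 219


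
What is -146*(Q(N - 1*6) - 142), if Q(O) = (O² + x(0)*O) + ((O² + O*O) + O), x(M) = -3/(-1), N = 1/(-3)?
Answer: 6862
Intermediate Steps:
N = -⅓ ≈ -0.33333
x(M) = 3 (x(M) = -3*(-1) = 3)
Q(O) = 3*O² + 4*O (Q(O) = (O² + 3*O) + ((O² + O*O) + O) = (O² + 3*O) + ((O² + O²) + O) = (O² + 3*O) + (2*O² + O) = (O² + 3*O) + (O + 2*O²) = 3*O² + 4*O)
-146*(Q(N - 1*6) - 142) = -146*((-⅓ - 1*6)*(4 + 3*(-⅓ - 1*6)) - 142) = -146*((-⅓ - 6)*(4 + 3*(-⅓ - 6)) - 142) = -146*(-19*(4 + 3*(-19/3))/3 - 142) = -146*(-19*(4 - 19)/3 - 142) = -146*(-19/3*(-15) - 142) = -146*(95 - 142) = -146*(-47) = 6862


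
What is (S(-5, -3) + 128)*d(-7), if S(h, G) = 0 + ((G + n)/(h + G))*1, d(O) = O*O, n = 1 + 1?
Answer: 50225/8 ≈ 6278.1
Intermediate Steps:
n = 2
d(O) = O²
S(h, G) = (2 + G)/(G + h) (S(h, G) = 0 + ((G + 2)/(h + G))*1 = 0 + ((2 + G)/(G + h))*1 = 0 + (2 + G)/(G + h) = (2 + G)/(G + h))
(S(-5, -3) + 128)*d(-7) = ((2 - 3)/(-3 - 5) + 128)*(-7)² = (-1/(-8) + 128)*49 = (-⅛*(-1) + 128)*49 = (⅛ + 128)*49 = (1025/8)*49 = 50225/8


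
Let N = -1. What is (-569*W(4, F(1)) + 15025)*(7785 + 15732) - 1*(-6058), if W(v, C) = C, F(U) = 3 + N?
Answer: 326586637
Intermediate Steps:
F(U) = 2 (F(U) = 3 - 1 = 2)
(-569*W(4, F(1)) + 15025)*(7785 + 15732) - 1*(-6058) = (-569*2 + 15025)*(7785 + 15732) - 1*(-6058) = (-1138 + 15025)*23517 + 6058 = 13887*23517 + 6058 = 326580579 + 6058 = 326586637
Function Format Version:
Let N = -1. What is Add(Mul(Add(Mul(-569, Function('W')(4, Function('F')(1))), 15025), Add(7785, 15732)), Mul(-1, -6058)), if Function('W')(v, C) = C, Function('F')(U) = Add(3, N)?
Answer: 326586637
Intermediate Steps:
Function('F')(U) = 2 (Function('F')(U) = Add(3, -1) = 2)
Add(Mul(Add(Mul(-569, Function('W')(4, Function('F')(1))), 15025), Add(7785, 15732)), Mul(-1, -6058)) = Add(Mul(Add(Mul(-569, 2), 15025), Add(7785, 15732)), Mul(-1, -6058)) = Add(Mul(Add(-1138, 15025), 23517), 6058) = Add(Mul(13887, 23517), 6058) = Add(326580579, 6058) = 326586637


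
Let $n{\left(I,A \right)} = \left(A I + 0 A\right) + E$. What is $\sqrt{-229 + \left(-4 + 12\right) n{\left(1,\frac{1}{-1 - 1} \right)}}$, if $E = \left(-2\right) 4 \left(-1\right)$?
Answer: $13 i \approx 13.0 i$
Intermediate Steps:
$E = 8$ ($E = \left(-8\right) \left(-1\right) = 8$)
$n{\left(I,A \right)} = 8 + A I$ ($n{\left(I,A \right)} = \left(A I + 0 A\right) + 8 = \left(A I + 0\right) + 8 = A I + 8 = 8 + A I$)
$\sqrt{-229 + \left(-4 + 12\right) n{\left(1,\frac{1}{-1 - 1} \right)}} = \sqrt{-229 + \left(-4 + 12\right) \left(8 + \frac{1}{-1 - 1} \cdot 1\right)} = \sqrt{-229 + 8 \left(8 + \frac{1}{-2} \cdot 1\right)} = \sqrt{-229 + 8 \left(8 - \frac{1}{2}\right)} = \sqrt{-229 + 8 \cdot \frac{15}{2}} = \sqrt{-229 + 60} = \sqrt{-169} = 13 i$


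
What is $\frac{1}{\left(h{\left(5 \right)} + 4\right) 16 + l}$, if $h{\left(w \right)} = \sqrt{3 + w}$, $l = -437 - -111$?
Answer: $- \frac{131}{33298} - \frac{8 \sqrt{2}}{16649} \approx -0.0046137$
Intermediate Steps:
$l = -326$ ($l = -437 + 111 = -326$)
$\frac{1}{\left(h{\left(5 \right)} + 4\right) 16 + l} = \frac{1}{\left(\sqrt{3 + 5} + 4\right) 16 - 326} = \frac{1}{\left(\sqrt{8} + 4\right) 16 - 326} = \frac{1}{\left(2 \sqrt{2} + 4\right) 16 - 326} = \frac{1}{\left(4 + 2 \sqrt{2}\right) 16 - 326} = \frac{1}{\left(64 + 32 \sqrt{2}\right) - 326} = \frac{1}{-262 + 32 \sqrt{2}}$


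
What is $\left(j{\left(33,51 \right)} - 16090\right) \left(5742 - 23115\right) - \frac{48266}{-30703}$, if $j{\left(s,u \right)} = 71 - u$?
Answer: $\frac{8571789777596}{30703} \approx 2.7918 \cdot 10^{8}$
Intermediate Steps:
$\left(j{\left(33,51 \right)} - 16090\right) \left(5742 - 23115\right) - \frac{48266}{-30703} = \left(\left(71 - 51\right) - 16090\right) \left(5742 - 23115\right) - \frac{48266}{-30703} = \left(\left(71 - 51\right) - 16090\right) \left(-17373\right) - - \frac{48266}{30703} = \left(20 - 16090\right) \left(-17373\right) + \frac{48266}{30703} = \left(-16070\right) \left(-17373\right) + \frac{48266}{30703} = 279184110 + \frac{48266}{30703} = \frac{8571789777596}{30703}$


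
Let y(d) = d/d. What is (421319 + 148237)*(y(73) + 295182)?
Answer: 168123248748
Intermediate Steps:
y(d) = 1
(421319 + 148237)*(y(73) + 295182) = (421319 + 148237)*(1 + 295182) = 569556*295183 = 168123248748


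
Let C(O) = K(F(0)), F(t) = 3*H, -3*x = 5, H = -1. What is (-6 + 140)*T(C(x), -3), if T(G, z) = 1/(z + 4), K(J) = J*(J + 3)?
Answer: 134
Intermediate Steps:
x = -5/3 (x = -⅓*5 = -5/3 ≈ -1.6667)
F(t) = -3 (F(t) = 3*(-1) = -3)
K(J) = J*(3 + J)
C(O) = 0 (C(O) = -3*(3 - 3) = -3*0 = 0)
T(G, z) = 1/(4 + z)
(-6 + 140)*T(C(x), -3) = (-6 + 140)/(4 - 3) = 134/1 = 134*1 = 134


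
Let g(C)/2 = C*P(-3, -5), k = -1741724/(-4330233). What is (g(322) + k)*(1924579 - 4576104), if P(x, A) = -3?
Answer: 22178066854158800/4330233 ≈ 5.1217e+9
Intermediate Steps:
k = 1741724/4330233 (k = -1741724*(-1/4330233) = 1741724/4330233 ≈ 0.40222)
g(C) = -6*C (g(C) = 2*(C*(-3)) = 2*(-3*C) = -6*C)
(g(322) + k)*(1924579 - 4576104) = (-6*322 + 1741724/4330233)*(1924579 - 4576104) = (-1932 + 1741724/4330233)*(-2651525) = -8364268432/4330233*(-2651525) = 22178066854158800/4330233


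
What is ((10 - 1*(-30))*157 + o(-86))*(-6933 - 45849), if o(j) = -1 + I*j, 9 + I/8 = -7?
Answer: -912442434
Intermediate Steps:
I = -128 (I = -72 + 8*(-7) = -72 - 56 = -128)
o(j) = -1 - 128*j
((10 - 1*(-30))*157 + o(-86))*(-6933 - 45849) = ((10 - 1*(-30))*157 + (-1 - 128*(-86)))*(-6933 - 45849) = ((10 + 30)*157 + (-1 + 11008))*(-52782) = (40*157 + 11007)*(-52782) = (6280 + 11007)*(-52782) = 17287*(-52782) = -912442434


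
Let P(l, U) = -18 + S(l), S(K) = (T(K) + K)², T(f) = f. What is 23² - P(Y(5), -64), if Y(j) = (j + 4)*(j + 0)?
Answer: -7553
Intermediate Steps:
Y(j) = j*(4 + j) (Y(j) = (4 + j)*j = j*(4 + j))
S(K) = 4*K² (S(K) = (K + K)² = (2*K)² = 4*K²)
P(l, U) = -18 + 4*l²
23² - P(Y(5), -64) = 23² - (-18 + 4*(5*(4 + 5))²) = 529 - (-18 + 4*(5*9)²) = 529 - (-18 + 4*45²) = 529 - (-18 + 4*2025) = 529 - (-18 + 8100) = 529 - 1*8082 = 529 - 8082 = -7553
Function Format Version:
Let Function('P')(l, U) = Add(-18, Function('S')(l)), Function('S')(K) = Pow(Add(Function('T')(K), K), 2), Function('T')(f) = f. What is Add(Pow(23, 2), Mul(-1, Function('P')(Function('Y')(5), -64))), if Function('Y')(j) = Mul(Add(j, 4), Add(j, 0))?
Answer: -7553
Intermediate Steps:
Function('Y')(j) = Mul(j, Add(4, j)) (Function('Y')(j) = Mul(Add(4, j), j) = Mul(j, Add(4, j)))
Function('S')(K) = Mul(4, Pow(K, 2)) (Function('S')(K) = Pow(Add(K, K), 2) = Pow(Mul(2, K), 2) = Mul(4, Pow(K, 2)))
Function('P')(l, U) = Add(-18, Mul(4, Pow(l, 2)))
Add(Pow(23, 2), Mul(-1, Function('P')(Function('Y')(5), -64))) = Add(Pow(23, 2), Mul(-1, Add(-18, Mul(4, Pow(Mul(5, Add(4, 5)), 2))))) = Add(529, Mul(-1, Add(-18, Mul(4, Pow(Mul(5, 9), 2))))) = Add(529, Mul(-1, Add(-18, Mul(4, Pow(45, 2))))) = Add(529, Mul(-1, Add(-18, Mul(4, 2025)))) = Add(529, Mul(-1, Add(-18, 8100))) = Add(529, Mul(-1, 8082)) = Add(529, -8082) = -7553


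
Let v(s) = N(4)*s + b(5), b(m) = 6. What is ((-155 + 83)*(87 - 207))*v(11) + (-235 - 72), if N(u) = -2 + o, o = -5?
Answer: -613747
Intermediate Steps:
N(u) = -7 (N(u) = -2 - 5 = -7)
v(s) = 6 - 7*s (v(s) = -7*s + 6 = 6 - 7*s)
((-155 + 83)*(87 - 207))*v(11) + (-235 - 72) = ((-155 + 83)*(87 - 207))*(6 - 7*11) + (-235 - 72) = (-72*(-120))*(6 - 77) - 307 = 8640*(-71) - 307 = -613440 - 307 = -613747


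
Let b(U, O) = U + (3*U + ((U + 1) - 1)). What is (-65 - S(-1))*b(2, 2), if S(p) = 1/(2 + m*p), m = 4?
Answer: -645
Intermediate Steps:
S(p) = 1/(2 + 4*p)
b(U, O) = 5*U (b(U, O) = U + (3*U + ((1 + U) - 1)) = U + (3*U + U) = U + 4*U = 5*U)
(-65 - S(-1))*b(2, 2) = (-65 - 1/(2*(1 + 2*(-1))))*(5*2) = (-65 - 1/(2*(1 - 2)))*10 = (-65 - 1/(2*(-1)))*10 = (-65 - (-1)/2)*10 = (-65 - 1*(-½))*10 = (-65 + ½)*10 = -129/2*10 = -645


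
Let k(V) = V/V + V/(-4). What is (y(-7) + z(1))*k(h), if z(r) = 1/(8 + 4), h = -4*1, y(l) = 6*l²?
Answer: 3529/6 ≈ 588.17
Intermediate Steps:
h = -4
z(r) = 1/12
k(V) = 1 - V/4 (k(V) = 1 + V*(-¼) = 1 - V/4)
(y(-7) + z(1))*k(h) = (6*(-7)² + 1/12)*(1 - ¼*(-4)) = (6*49 + 1/12)*(1 + 1) = (294 + 1/12)*2 = (3529/12)*2 = 3529/6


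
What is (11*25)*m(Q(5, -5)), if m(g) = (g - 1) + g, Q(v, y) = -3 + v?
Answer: 825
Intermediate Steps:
m(g) = -1 + 2*g (m(g) = (-1 + g) + g = -1 + 2*g)
(11*25)*m(Q(5, -5)) = (11*25)*(-1 + 2*(-3 + 5)) = 275*(-1 + 2*2) = 275*(-1 + 4) = 275*3 = 825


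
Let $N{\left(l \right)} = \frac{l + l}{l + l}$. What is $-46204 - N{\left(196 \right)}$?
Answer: $-46205$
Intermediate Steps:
$N{\left(l \right)} = 1$ ($N{\left(l \right)} = \frac{2 l}{2 l} = 2 l \frac{1}{2 l} = 1$)
$-46204 - N{\left(196 \right)} = -46204 - 1 = -46205$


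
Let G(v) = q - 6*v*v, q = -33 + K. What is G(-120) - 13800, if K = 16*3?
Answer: -100185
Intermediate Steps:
K = 48
q = 15 (q = -33 + 48 = 15)
G(v) = 15 - 6*v² (G(v) = 15 - 6*v*v = 15 - 6*v²)
G(-120) - 13800 = (15 - 6*(-120)²) - 13800 = (15 - 6*14400) - 13800 = (15 - 86400) - 13800 = -86385 - 13800 = -100185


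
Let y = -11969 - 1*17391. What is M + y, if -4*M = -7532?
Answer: -27477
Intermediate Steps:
M = 1883 (M = -¼*(-7532) = 1883)
y = -29360 (y = -11969 - 17391 = -29360)
M + y = 1883 - 29360 = -27477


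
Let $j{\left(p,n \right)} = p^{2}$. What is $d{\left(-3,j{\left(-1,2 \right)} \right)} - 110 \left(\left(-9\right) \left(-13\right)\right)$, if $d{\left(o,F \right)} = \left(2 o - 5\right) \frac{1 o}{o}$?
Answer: $-12881$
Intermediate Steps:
$d{\left(o,F \right)} = -5 + 2 o$ ($d{\left(o,F \right)} = \left(-5 + 2 o\right) \frac{o}{o} = \left(-5 + 2 o\right) 1 = -5 + 2 o$)
$d{\left(-3,j{\left(-1,2 \right)} \right)} - 110 \left(\left(-9\right) \left(-13\right)\right) = \left(-5 + 2 \left(-3\right)\right) - 110 \left(\left(-9\right) \left(-13\right)\right) = \left(-5 - 6\right) - 12870 = -11 - 12870 = -12881$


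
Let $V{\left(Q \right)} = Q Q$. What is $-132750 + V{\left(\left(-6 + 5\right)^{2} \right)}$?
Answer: $-132749$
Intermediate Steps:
$V{\left(Q \right)} = Q^{2}$
$-132750 + V{\left(\left(-6 + 5\right)^{2} \right)} = -132750 + \left(\left(-6 + 5\right)^{2}\right)^{2} = -132750 + \left(\left(-1\right)^{2}\right)^{2} = -132750 + 1^{2} = -132750 + 1 = -132749$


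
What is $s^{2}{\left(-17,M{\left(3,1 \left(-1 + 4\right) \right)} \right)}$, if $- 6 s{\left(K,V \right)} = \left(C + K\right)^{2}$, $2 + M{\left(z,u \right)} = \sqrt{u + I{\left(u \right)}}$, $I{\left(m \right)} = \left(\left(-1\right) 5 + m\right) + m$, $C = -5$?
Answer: $\frac{58564}{9} \approx 6507.1$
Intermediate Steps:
$I{\left(m \right)} = -5 + 2 m$ ($I{\left(m \right)} = \left(-5 + m\right) + m = -5 + 2 m$)
$M{\left(z,u \right)} = -2 + \sqrt{-5 + 3 u}$ ($M{\left(z,u \right)} = -2 + \sqrt{u + \left(-5 + 2 u\right)} = -2 + \sqrt{-5 + 3 u}$)
$s{\left(K,V \right)} = - \frac{\left(-5 + K\right)^{2}}{6}$
$s^{2}{\left(-17,M{\left(3,1 \left(-1 + 4\right) \right)} \right)} = \left(- \frac{\left(-5 - 17\right)^{2}}{6}\right)^{2} = \left(- \frac{\left(-22\right)^{2}}{6}\right)^{2} = \left(\left(- \frac{1}{6}\right) 484\right)^{2} = \left(- \frac{242}{3}\right)^{2} = \frac{58564}{9}$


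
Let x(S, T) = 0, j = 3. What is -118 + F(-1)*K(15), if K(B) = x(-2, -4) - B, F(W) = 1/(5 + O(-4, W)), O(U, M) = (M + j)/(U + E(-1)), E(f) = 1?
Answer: -1579/13 ≈ -121.46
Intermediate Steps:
O(U, M) = (3 + M)/(1 + U) (O(U, M) = (M + 3)/(U + 1) = (3 + M)/(1 + U))
F(W) = 1/(4 - W/3) (F(W) = 1/(5 + (3 + W)/(1 - 4)) = 1/(5 + (3 + W)/(-3)) = 1/(5 - (3 + W)/3) = 1/(5 + (-1 - W/3)) = 1/(4 - W/3))
K(B) = -B (K(B) = 0 - B = -B)
-118 + F(-1)*K(15) = -118 + (3/(12 - 1*(-1)))*(-1*15) = -118 + (3/(12 + 1))*(-15) = -118 + (3/13)*(-15) = -118 - 45/13 = -1579/13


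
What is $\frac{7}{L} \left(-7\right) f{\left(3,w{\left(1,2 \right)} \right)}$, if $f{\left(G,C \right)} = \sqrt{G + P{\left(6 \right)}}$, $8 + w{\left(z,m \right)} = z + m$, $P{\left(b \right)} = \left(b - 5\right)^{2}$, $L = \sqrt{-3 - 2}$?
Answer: $\frac{98 i \sqrt{5}}{5} \approx 43.827 i$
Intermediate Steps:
$L = i \sqrt{5}$ ($L = \sqrt{-5} = i \sqrt{5} \approx 2.2361 i$)
$P{\left(b \right)} = \left(-5 + b\right)^{2}$
$w{\left(z,m \right)} = -8 + m + z$ ($w{\left(z,m \right)} = -8 + \left(z + m\right) = -8 + \left(m + z\right) = -8 + m + z$)
$f{\left(G,C \right)} = \sqrt{1 + G}$ ($f{\left(G,C \right)} = \sqrt{G + \left(-5 + 6\right)^{2}} = \sqrt{G + 1^{2}} = \sqrt{G + 1} = \sqrt{1 + G}$)
$\frac{7}{L} \left(-7\right) f{\left(3,w{\left(1,2 \right)} \right)} = \frac{7}{i \sqrt{5}} \left(-7\right) \sqrt{1 + 3} = 7 \left(- \frac{i \sqrt{5}}{5}\right) \left(-7\right) \sqrt{4} = - \frac{7 i \sqrt{5}}{5} \left(-7\right) 2 = \frac{49 i \sqrt{5}}{5} \cdot 2 = \frac{98 i \sqrt{5}}{5}$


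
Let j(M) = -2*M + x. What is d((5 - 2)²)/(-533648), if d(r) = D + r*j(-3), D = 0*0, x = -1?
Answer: -45/533648 ≈ -8.4325e-5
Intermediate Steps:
j(M) = -1 - 2*M (j(M) = -2*M - 1 = -1 - 2*M)
D = 0
d(r) = 5*r (d(r) = 0 + r*(-1 - 2*(-3)) = 0 + r*(-1 + 6) = 0 + r*5 = 0 + 5*r = 5*r)
d((5 - 2)²)/(-533648) = (5*(5 - 2)²)/(-533648) = (5*3²)*(-1/533648) = (5*9)*(-1/533648) = 45*(-1/533648) = -45/533648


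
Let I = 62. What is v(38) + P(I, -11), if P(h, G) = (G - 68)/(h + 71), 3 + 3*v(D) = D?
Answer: 4418/399 ≈ 11.073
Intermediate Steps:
v(D) = -1 + D/3
P(h, G) = (-68 + G)/(71 + h)
v(38) + P(I, -11) = (-1 + (1/3)*38) + (-68 - 11)/(71 + 62) = (-1 + 38/3) - 79/133 = 35/3 + (1/133)*(-79) = 35/3 - 79/133 = 4418/399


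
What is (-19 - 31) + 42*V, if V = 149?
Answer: 6208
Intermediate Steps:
(-19 - 31) + 42*V = (-19 - 31) + 42*149 = -50 + 6258 = 6208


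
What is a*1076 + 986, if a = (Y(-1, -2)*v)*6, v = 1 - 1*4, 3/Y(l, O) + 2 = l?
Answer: 20354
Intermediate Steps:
Y(l, O) = 3/(-2 + l)
v = -3 (v = 1 - 4 = -3)
a = 18 (a = ((3/(-2 - 1))*(-3))*6 = ((3/(-3))*(-3))*6 = ((3*(-⅓))*(-3))*6 = -1*(-3)*6 = 3*6 = 18)
a*1076 + 986 = 18*1076 + 986 = 19368 + 986 = 20354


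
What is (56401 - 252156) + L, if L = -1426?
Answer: -197181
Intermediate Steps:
(56401 - 252156) + L = (56401 - 252156) - 1426 = -195755 - 1426 = -197181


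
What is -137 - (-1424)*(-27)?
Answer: -38585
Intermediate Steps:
-137 - (-1424)*(-27) = -137 - 356*108 = -137 - 38448 = -38585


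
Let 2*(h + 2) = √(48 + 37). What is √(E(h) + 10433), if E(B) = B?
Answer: √(41724 + 2*√85)/2 ≈ 102.15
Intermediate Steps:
h = -2 + √85/2 (h = -2 + √(48 + 37)/2 = -2 + √85/2 ≈ 2.6098)
√(E(h) + 10433) = √((-2 + √85/2) + 10433) = √(10431 + √85/2)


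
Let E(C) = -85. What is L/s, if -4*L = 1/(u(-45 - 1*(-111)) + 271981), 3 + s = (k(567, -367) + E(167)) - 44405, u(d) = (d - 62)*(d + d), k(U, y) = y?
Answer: 1/48899014960 ≈ 2.0450e-11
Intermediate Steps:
u(d) = 2*d*(-62 + d) (u(d) = (-62 + d)*(2*d) = 2*d*(-62 + d))
s = -44860 (s = -3 + ((-367 - 85) - 44405) = -3 + (-452 - 44405) = -3 - 44857 = -44860)
L = -1/1090036 (L = -1/(4*(2*(-45 - 1*(-111))*(-62 + (-45 - 1*(-111))) + 271981)) = -1/(4*(2*(-45 + 111)*(-62 + (-45 + 111)) + 271981)) = -1/(4*(2*66*(-62 + 66) + 271981)) = -1/(4*(2*66*4 + 271981)) = -1/(4*(528 + 271981)) = -1/4/272509 = -1/4*1/272509 = -1/1090036 ≈ -9.1740e-7)
L/s = -1/1090036/(-44860) = -1/1090036*(-1/44860) = 1/48899014960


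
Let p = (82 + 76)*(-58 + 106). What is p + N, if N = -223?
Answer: 7361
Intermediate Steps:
p = 7584 (p = 158*48 = 7584)
p + N = 7584 - 223 = 7361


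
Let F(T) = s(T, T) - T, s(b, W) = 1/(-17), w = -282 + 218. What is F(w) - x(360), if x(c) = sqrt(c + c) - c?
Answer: 7207/17 - 12*sqrt(5) ≈ 397.11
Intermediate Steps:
w = -64
s(b, W) = -1/17
x(c) = -c + sqrt(2)*sqrt(c) (x(c) = sqrt(2*c) - c = sqrt(2)*sqrt(c) - c = -c + sqrt(2)*sqrt(c))
F(T) = -1/17 - T
F(w) - x(360) = (-1/17 - 1*(-64)) - (-1*360 + sqrt(2)*sqrt(360)) = (-1/17 + 64) - (-360 + sqrt(2)*(6*sqrt(10))) = 1087/17 - (-360 + 12*sqrt(5)) = 1087/17 + (360 - 12*sqrt(5)) = 7207/17 - 12*sqrt(5)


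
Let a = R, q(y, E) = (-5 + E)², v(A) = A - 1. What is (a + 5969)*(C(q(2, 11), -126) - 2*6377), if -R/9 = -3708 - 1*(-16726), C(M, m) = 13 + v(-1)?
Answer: 1416932399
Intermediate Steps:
v(A) = -1 + A
C(M, m) = 11 (C(M, m) = 13 + (-1 - 1) = 13 - 2 = 11)
R = -117162 (R = -9*(-3708 - 1*(-16726)) = -9*(-3708 + 16726) = -9*13018 = -117162)
a = -117162
(a + 5969)*(C(q(2, 11), -126) - 2*6377) = (-117162 + 5969)*(11 - 2*6377) = -111193*(11 - 12754) = -111193*(-12743) = 1416932399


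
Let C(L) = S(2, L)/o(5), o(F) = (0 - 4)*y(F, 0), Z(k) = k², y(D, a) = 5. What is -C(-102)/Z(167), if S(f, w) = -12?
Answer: -3/139445 ≈ -2.1514e-5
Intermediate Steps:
o(F) = -20 (o(F) = (0 - 4)*5 = -4*5 = -20)
C(L) = ⅗ (C(L) = -12/(-20) = -12*(-1/20) = ⅗)
-C(-102)/Z(167) = -3/(5*(167²)) = -3/(5*27889) = -1*3/139445 = -3/139445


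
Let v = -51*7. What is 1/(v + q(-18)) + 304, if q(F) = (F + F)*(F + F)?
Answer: 285457/939 ≈ 304.00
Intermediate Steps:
v = -357
q(F) = 4*F² (q(F) = (2*F)*(2*F) = 4*F²)
1/(v + q(-18)) + 304 = 1/(-357 + 4*(-18)²) + 304 = 1/(-357 + 4*324) + 304 = 1/(-357 + 1296) + 304 = 1/939 + 304 = 285457/939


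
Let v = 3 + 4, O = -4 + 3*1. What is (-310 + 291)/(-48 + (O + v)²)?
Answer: 19/12 ≈ 1.5833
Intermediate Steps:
O = -1 (O = -4 + 3 = -1)
v = 7
(-310 + 291)/(-48 + (O + v)²) = (-310 + 291)/(-48 + (-1 + 7)²) = -19/(-48 + 6²) = -19/(-48 + 36) = -19/(-12) = -19*(-1/12) = 19/12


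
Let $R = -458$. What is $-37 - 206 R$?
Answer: $94311$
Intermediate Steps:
$-37 - 206 R = -37 - -94348 = -37 + 94348 = 94311$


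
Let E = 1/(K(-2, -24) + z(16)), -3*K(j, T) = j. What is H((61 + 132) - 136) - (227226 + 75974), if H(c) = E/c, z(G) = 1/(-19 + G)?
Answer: -5760799/19 ≈ -3.0320e+5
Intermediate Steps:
K(j, T) = -j/3
E = 3 (E = 1/(-1/3*(-2) + 1/(-19 + 16)) = 1/(2/3 + 1/(-3)) = 1/(2/3 - 1/3) = 1/(1/3) = 3)
H(c) = 3/c
H((61 + 132) - 136) - (227226 + 75974) = 3/((61 + 132) - 136) - (227226 + 75974) = 3/(193 - 136) - 1*303200 = 3/57 - 303200 = 3*(1/57) - 303200 = 1/19 - 303200 = -5760799/19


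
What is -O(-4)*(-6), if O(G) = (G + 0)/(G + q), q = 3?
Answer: 24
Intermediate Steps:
O(G) = G/(3 + G) (O(G) = (G + 0)/(G + 3) = G/(3 + G))
-O(-4)*(-6) = -(-4)/(3 - 4)*(-6) = -(-4)/(-1)*(-6) = -(-4)*(-1)*(-6) = -1*4*(-6) = -4*(-6) = 24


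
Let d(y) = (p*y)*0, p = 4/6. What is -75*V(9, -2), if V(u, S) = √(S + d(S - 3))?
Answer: -75*I*√2 ≈ -106.07*I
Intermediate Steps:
p = ⅔ (p = 4*(⅙) = ⅔ ≈ 0.66667)
d(y) = 0 (d(y) = (2*y/3)*0 = 0)
V(u, S) = √S (V(u, S) = √(S + 0) = √S)
-75*V(9, -2) = -75*I*√2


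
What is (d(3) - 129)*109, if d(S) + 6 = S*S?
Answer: -13734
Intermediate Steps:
d(S) = -6 + S**2 (d(S) = -6 + S*S = -6 + S**2)
(d(3) - 129)*109 = ((-6 + 3**2) - 129)*109 = ((-6 + 9) - 129)*109 = (3 - 129)*109 = -126*109 = -13734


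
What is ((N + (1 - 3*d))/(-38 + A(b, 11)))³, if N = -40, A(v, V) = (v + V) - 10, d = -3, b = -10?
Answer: 27000/103823 ≈ 0.26006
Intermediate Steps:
A(v, V) = -10 + V + v (A(v, V) = (V + v) - 10 = -10 + V + v)
((N + (1 - 3*d))/(-38 + A(b, 11)))³ = ((-40 + (1 - 3*(-3)))/(-38 + (-10 + 11 - 10)))³ = ((-40 + (1 + 9))/(-38 - 9))³ = ((-40 + 10)/(-47))³ = (-30*(-1/47))³ = (30/47)³ = 27000/103823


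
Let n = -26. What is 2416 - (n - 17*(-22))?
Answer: 2068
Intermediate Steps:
2416 - (n - 17*(-22)) = 2416 - (-26 - 17*(-22)) = 2416 - (-26 + 374) = 2416 - 1*348 = 2416 - 348 = 2068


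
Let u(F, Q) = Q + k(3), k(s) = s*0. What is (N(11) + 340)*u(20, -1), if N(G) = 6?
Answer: -346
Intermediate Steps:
k(s) = 0
u(F, Q) = Q (u(F, Q) = Q + 0 = Q)
(N(11) + 340)*u(20, -1) = (6 + 340)*(-1) = 346*(-1) = -346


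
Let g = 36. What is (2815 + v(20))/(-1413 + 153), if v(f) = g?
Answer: -2851/1260 ≈ -2.2627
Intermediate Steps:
v(f) = 36
(2815 + v(20))/(-1413 + 153) = (2815 + 36)/(-1413 + 153) = 2851/(-1260) = 2851*(-1/1260) = -2851/1260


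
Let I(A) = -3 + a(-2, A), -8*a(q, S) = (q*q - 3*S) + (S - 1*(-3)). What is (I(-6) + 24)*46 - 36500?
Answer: -142573/4 ≈ -35643.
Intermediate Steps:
a(q, S) = -3/8 - q**2/8 + S/4 (a(q, S) = -((q*q - 3*S) + (S - 1*(-3)))/8 = -((q**2 - 3*S) + (S + 3))/8 = -((q**2 - 3*S) + (3 + S))/8 = -(3 + q**2 - 2*S)/8 = -3/8 - q**2/8 + S/4)
I(A) = -31/8 + A/4 (I(A) = -3 + (-3/8 - 1/8*(-2)**2 + A/4) = -3 + (-3/8 - 1/8*4 + A/4) = -3 + (-3/8 - 1/2 + A/4) = -3 + (-7/8 + A/4) = -31/8 + A/4)
(I(-6) + 24)*46 - 36500 = ((-31/8 + (1/4)*(-6)) + 24)*46 - 36500 = ((-31/8 - 3/2) + 24)*46 - 36500 = (-43/8 + 24)*46 - 36500 = (149/8)*46 - 36500 = 3427/4 - 36500 = -142573/4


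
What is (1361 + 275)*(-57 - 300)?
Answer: -584052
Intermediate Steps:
(1361 + 275)*(-57 - 300) = 1636*(-357) = -584052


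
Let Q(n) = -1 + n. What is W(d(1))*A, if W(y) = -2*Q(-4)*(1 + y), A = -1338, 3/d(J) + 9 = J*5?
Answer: -3345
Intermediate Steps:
d(J) = 3/(-9 + 5*J) (d(J) = 3/(-9 + J*5) = 3/(-9 + 5*J))
W(y) = 10 + 10*y (W(y) = -2*(-1 - 4)*(1 + y) = -(-10)*(1 + y) = -2*(-5 - 5*y) = 10 + 10*y)
W(d(1))*A = (10 + 10*(3/(-9 + 5*1)))*(-1338) = (10 + 10*(3/(-9 + 5)))*(-1338) = (10 + 10*(3/(-4)))*(-1338) = (10 + 10*(3*(-¼)))*(-1338) = (10 + 10*(-¾))*(-1338) = (10 - 15/2)*(-1338) = (5/2)*(-1338) = -3345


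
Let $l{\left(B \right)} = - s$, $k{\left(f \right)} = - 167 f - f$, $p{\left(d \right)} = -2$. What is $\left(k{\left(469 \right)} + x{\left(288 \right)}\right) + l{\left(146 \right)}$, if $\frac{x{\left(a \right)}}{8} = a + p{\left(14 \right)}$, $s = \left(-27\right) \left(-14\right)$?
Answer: $-76882$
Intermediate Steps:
$s = 378$
$x{\left(a \right)} = -16 + 8 a$ ($x{\left(a \right)} = 8 \left(a - 2\right) = 8 \left(-2 + a\right) = -16 + 8 a$)
$k{\left(f \right)} = - 168 f$
$l{\left(B \right)} = -378$ ($l{\left(B \right)} = \left(-1\right) 378 = -378$)
$\left(k{\left(469 \right)} + x{\left(288 \right)}\right) + l{\left(146 \right)} = \left(\left(-168\right) 469 + \left(-16 + 8 \cdot 288\right)\right) - 378 = \left(-78792 + \left(-16 + 2304\right)\right) - 378 = \left(-78792 + 2288\right) - 378 = -76504 - 378 = -76882$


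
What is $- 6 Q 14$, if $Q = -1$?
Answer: $84$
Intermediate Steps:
$- 6 Q 14 = \left(-6\right) \left(-1\right) 14 = 6 \cdot 14 = 84$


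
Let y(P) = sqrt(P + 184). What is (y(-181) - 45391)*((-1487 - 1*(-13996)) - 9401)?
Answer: -141075228 + 3108*sqrt(3) ≈ -1.4107e+8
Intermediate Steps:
y(P) = sqrt(184 + P)
(y(-181) - 45391)*((-1487 - 1*(-13996)) - 9401) = (sqrt(184 - 181) - 45391)*((-1487 - 1*(-13996)) - 9401) = (sqrt(3) - 45391)*((-1487 + 13996) - 9401) = (-45391 + sqrt(3))*(12509 - 9401) = (-45391 + sqrt(3))*3108 = -141075228 + 3108*sqrt(3)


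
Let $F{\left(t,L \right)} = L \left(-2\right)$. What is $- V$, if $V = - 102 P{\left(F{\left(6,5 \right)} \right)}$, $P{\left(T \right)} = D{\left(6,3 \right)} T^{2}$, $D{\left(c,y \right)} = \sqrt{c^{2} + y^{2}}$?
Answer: $30600 \sqrt{5} \approx 68424.0$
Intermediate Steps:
$F{\left(t,L \right)} = - 2 L$
$P{\left(T \right)} = 3 \sqrt{5} T^{2}$ ($P{\left(T \right)} = \sqrt{6^{2} + 3^{2}} T^{2} = \sqrt{36 + 9} T^{2} = \sqrt{45} T^{2} = 3 \sqrt{5} T^{2}$)
$V = - 30600 \sqrt{5}$ ($V = - 102 \cdot 3 \sqrt{5} \left(\left(-2\right) 5\right)^{2} = - 102 \cdot 3 \sqrt{5} \left(-10\right)^{2} = - 102 \cdot 3 \sqrt{5} \cdot 100 = - 102 \cdot 300 \sqrt{5} = - 30600 \sqrt{5} \approx -68424.0$)
$- V = - \left(-30600\right) \sqrt{5} = 30600 \sqrt{5}$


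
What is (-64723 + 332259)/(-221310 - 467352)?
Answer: -133768/344331 ≈ -0.38849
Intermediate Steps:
(-64723 + 332259)/(-221310 - 467352) = 267536/(-688662) = 267536*(-1/688662) = -133768/344331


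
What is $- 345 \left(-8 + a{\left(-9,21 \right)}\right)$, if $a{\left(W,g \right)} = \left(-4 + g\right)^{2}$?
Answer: $-96945$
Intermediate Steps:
$- 345 \left(-8 + a{\left(-9,21 \right)}\right) = - 345 \left(-8 + \left(-4 + 21\right)^{2}\right) = - 345 \left(-8 + 17^{2}\right) = - 345 \left(-8 + 289\right) = \left(-345\right) 281 = -96945$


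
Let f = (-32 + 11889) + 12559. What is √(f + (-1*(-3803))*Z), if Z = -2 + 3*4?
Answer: √62446 ≈ 249.89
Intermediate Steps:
Z = 10 (Z = -2 + 12 = 10)
f = 24416 (f = 11857 + 12559 = 24416)
√(f + (-1*(-3803))*Z) = √(24416 - 1*(-3803)*10) = √(24416 + 3803*10) = √(24416 + 38030) = √62446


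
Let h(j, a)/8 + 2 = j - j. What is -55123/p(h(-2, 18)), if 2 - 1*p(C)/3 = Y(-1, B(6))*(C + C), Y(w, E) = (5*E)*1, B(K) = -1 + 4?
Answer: -55123/1446 ≈ -38.121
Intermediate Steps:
B(K) = 3
Y(w, E) = 5*E
h(j, a) = -16 (h(j, a) = -16 + 8*(j - j) = -16 + 8*0 = -16 + 0 = -16)
p(C) = 6 - 90*C (p(C) = 6 - 3*5*3*(C + C) = 6 - 45*2*C = 6 - 90*C)
-55123/p(h(-2, 18)) = -55123/(6 - 90*(-16)) = -55123/(6 + 1440) = -55123/1446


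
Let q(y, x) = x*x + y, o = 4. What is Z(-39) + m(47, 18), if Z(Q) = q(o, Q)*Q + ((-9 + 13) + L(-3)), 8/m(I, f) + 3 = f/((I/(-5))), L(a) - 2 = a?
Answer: -13738408/231 ≈ -59474.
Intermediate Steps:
L(a) = 2 + a
m(I, f) = 8/(-3 - 5*f/I) (m(I, f) = 8/(-3 + f/((I/(-5)))) = 8/(-3 + f/((I*(-1/5)))) = 8/(-3 + f/((-I/5))) = 8/(-3 + f*(-5/I)) = 8/(-3 - 5*f/I))
q(y, x) = y + x**2 (q(y, x) = x**2 + y = y + x**2)
Z(Q) = 3 + Q*(4 + Q**2) (Z(Q) = (4 + Q**2)*Q + ((-9 + 13) + (2 - 3)) = Q*(4 + Q**2) + (4 - 1) = Q*(4 + Q**2) + 3 = 3 + Q*(4 + Q**2))
Z(-39) + m(47, 18) = (3 - 39*(4 + (-39)**2)) - 8*47/(3*47 + 5*18) = (3 - 39*(4 + 1521)) - 8*47/(141 + 90) = (3 - 39*1525) - 8*47/231 = (3 - 59475) - 8*47*1/231 = -59472 - 376/231 = -13738408/231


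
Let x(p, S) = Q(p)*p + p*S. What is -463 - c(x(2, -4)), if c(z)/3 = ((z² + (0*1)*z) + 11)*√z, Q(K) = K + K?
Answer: -463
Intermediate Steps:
Q(K) = 2*K
x(p, S) = 2*p² + S*p (x(p, S) = (2*p)*p + p*S = 2*p² + S*p)
c(z) = 3*√z*(11 + z²) (c(z) = 3*(((z² + (0*1)*z) + 11)*√z) = 3*(((z² + 0*z) + 11)*√z) = 3*(((z² + 0) + 11)*√z) = 3*((z² + 11)*√z) = 3*((11 + z²)*√z) = 3*(√z*(11 + z²)) = 3*√z*(11 + z²))
-463 - c(x(2, -4)) = -463 - 3*√(2*(-4 + 2*2))*(11 + (2*(-4 + 2*2))²) = -463 - 3*√(2*(-4 + 4))*(11 + (2*(-4 + 4))²) = -463 - 3*√(2*0)*(11 + (2*0)²) = -463 - 3*√0*(11 + 0²) = -463 - 3*0*(11 + 0) = -463 - 3*0*11 = -463 - 1*0 = -463 + 0 = -463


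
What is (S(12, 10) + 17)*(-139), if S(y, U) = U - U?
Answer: -2363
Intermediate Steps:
S(y, U) = 0
(S(12, 10) + 17)*(-139) = (0 + 17)*(-139) = 17*(-139) = -2363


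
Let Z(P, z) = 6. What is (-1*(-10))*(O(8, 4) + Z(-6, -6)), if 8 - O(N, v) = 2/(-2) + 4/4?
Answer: 140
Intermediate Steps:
O(N, v) = 8 (O(N, v) = 8 - (2/(-2) + 4/4) = 8 - (2*(-1/2) + 4*(1/4)) = 8 - (-1 + 1) = 8 - 1*0 = 8 + 0 = 8)
(-1*(-10))*(O(8, 4) + Z(-6, -6)) = (-1*(-10))*(8 + 6) = 10*14 = 140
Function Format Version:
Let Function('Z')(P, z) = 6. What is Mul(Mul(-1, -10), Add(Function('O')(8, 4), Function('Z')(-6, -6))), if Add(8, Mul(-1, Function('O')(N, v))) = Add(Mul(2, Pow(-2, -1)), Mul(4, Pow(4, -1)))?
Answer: 140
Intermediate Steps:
Function('O')(N, v) = 8 (Function('O')(N, v) = Add(8, Mul(-1, Add(Mul(2, Pow(-2, -1)), Mul(4, Pow(4, -1))))) = Add(8, Mul(-1, Add(Mul(2, Rational(-1, 2)), Mul(4, Rational(1, 4))))) = Add(8, Mul(-1, Add(-1, 1))) = Add(8, Mul(-1, 0)) = Add(8, 0) = 8)
Mul(Mul(-1, -10), Add(Function('O')(8, 4), Function('Z')(-6, -6))) = Mul(Mul(-1, -10), Add(8, 6)) = Mul(10, 14) = 140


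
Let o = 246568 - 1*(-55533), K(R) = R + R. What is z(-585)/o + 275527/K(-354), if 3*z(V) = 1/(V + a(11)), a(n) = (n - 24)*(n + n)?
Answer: -24166470506651/62098673156 ≈ -389.16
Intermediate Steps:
a(n) = 2*n*(-24 + n) (a(n) = (-24 + n)*(2*n) = 2*n*(-24 + n))
K(R) = 2*R
o = 302101 (o = 246568 + 55533 = 302101)
z(V) = 1/(3*(-286 + V)) (z(V) = 1/(3*(V + 2*11*(-24 + 11))) = 1/(3*(V + 2*11*(-13))) = 1/(3*(V - 286)) = 1/(3*(-286 + V)))
z(-585)/o + 275527/K(-354) = (1/(3*(-286 - 585)))/302101 + 275527/((2*(-354))) = ((⅓)/(-871))*(1/302101) + 275527/(-708) = ((⅓)*(-1/871))*(1/302101) + 275527*(-1/708) = -1/2613*1/302101 - 275527/708 = -1/789389913 - 275527/708 = -24166470506651/62098673156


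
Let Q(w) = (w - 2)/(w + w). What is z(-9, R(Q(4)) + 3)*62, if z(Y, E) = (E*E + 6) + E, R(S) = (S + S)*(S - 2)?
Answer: 25079/32 ≈ 783.72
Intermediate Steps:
Q(w) = (-2 + w)/(2*w) (Q(w) = (-2 + w)/((2*w)) = (-2 + w)*(1/(2*w)) = (-2 + w)/(2*w))
R(S) = 2*S*(-2 + S) (R(S) = (2*S)*(-2 + S) = 2*S*(-2 + S))
z(Y, E) = 6 + E + E**2 (z(Y, E) = (E**2 + 6) + E = (6 + E**2) + E = 6 + E + E**2)
z(-9, R(Q(4)) + 3)*62 = (6 + (2*((1/2)*(-2 + 4)/4)*(-2 + (1/2)*(-2 + 4)/4) + 3) + (2*((1/2)*(-2 + 4)/4)*(-2 + (1/2)*(-2 + 4)/4) + 3)**2)*62 = (6 + (2*((1/2)*(1/4)*2)*(-2 + (1/2)*(1/4)*2) + 3) + (2*((1/2)*(1/4)*2)*(-2 + (1/2)*(1/4)*2) + 3)**2)*62 = (6 + (2*(1/4)*(-2 + 1/4) + 3) + (2*(1/4)*(-2 + 1/4) + 3)**2)*62 = (6 + (2*(1/4)*(-7/4) + 3) + (2*(1/4)*(-7/4) + 3)**2)*62 = (6 + (-7/8 + 3) + (-7/8 + 3)**2)*62 = (6 + 17/8 + (17/8)**2)*62 = (6 + 17/8 + 289/64)*62 = (809/64)*62 = 25079/32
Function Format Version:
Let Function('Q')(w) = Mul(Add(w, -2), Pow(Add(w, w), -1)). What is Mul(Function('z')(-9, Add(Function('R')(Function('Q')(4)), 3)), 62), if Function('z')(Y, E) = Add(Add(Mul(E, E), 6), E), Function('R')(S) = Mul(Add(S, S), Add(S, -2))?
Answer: Rational(25079, 32) ≈ 783.72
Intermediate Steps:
Function('Q')(w) = Mul(Rational(1, 2), Pow(w, -1), Add(-2, w)) (Function('Q')(w) = Mul(Add(-2, w), Pow(Mul(2, w), -1)) = Mul(Add(-2, w), Mul(Rational(1, 2), Pow(w, -1))) = Mul(Rational(1, 2), Pow(w, -1), Add(-2, w)))
Function('R')(S) = Mul(2, S, Add(-2, S)) (Function('R')(S) = Mul(Mul(2, S), Add(-2, S)) = Mul(2, S, Add(-2, S)))
Function('z')(Y, E) = Add(6, E, Pow(E, 2)) (Function('z')(Y, E) = Add(Add(Pow(E, 2), 6), E) = Add(Add(6, Pow(E, 2)), E) = Add(6, E, Pow(E, 2)))
Mul(Function('z')(-9, Add(Function('R')(Function('Q')(4)), 3)), 62) = Mul(Add(6, Add(Mul(2, Mul(Rational(1, 2), Pow(4, -1), Add(-2, 4)), Add(-2, Mul(Rational(1, 2), Pow(4, -1), Add(-2, 4)))), 3), Pow(Add(Mul(2, Mul(Rational(1, 2), Pow(4, -1), Add(-2, 4)), Add(-2, Mul(Rational(1, 2), Pow(4, -1), Add(-2, 4)))), 3), 2)), 62) = Mul(Add(6, Add(Mul(2, Mul(Rational(1, 2), Rational(1, 4), 2), Add(-2, Mul(Rational(1, 2), Rational(1, 4), 2))), 3), Pow(Add(Mul(2, Mul(Rational(1, 2), Rational(1, 4), 2), Add(-2, Mul(Rational(1, 2), Rational(1, 4), 2))), 3), 2)), 62) = Mul(Add(6, Add(Mul(2, Rational(1, 4), Add(-2, Rational(1, 4))), 3), Pow(Add(Mul(2, Rational(1, 4), Add(-2, Rational(1, 4))), 3), 2)), 62) = Mul(Add(6, Add(Mul(2, Rational(1, 4), Rational(-7, 4)), 3), Pow(Add(Mul(2, Rational(1, 4), Rational(-7, 4)), 3), 2)), 62) = Mul(Add(6, Add(Rational(-7, 8), 3), Pow(Add(Rational(-7, 8), 3), 2)), 62) = Mul(Add(6, Rational(17, 8), Pow(Rational(17, 8), 2)), 62) = Mul(Add(6, Rational(17, 8), Rational(289, 64)), 62) = Mul(Rational(809, 64), 62) = Rational(25079, 32)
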